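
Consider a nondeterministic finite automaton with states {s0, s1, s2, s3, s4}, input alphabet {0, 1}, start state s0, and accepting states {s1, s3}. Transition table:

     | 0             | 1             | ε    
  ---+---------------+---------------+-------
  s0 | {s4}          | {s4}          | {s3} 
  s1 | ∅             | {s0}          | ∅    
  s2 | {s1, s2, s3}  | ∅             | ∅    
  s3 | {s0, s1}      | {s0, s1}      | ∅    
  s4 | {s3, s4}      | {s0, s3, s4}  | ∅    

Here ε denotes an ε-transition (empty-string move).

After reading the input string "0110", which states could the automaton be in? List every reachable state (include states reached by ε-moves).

{s0, s1, s3, s4}

Start: ε-closure({s0}) = {s0, s3}.
Read '0': {s0, s3} → {s0, s1, s3, s4}.
Read '1': {s0, s1, s3, s4} → {s0, s1, s3, s4}.
Read '1': {s0, s1, s3, s4} → {s0, s1, s3, s4}.
Read '0': {s0, s1, s3, s4} → {s0, s1, s3, s4}.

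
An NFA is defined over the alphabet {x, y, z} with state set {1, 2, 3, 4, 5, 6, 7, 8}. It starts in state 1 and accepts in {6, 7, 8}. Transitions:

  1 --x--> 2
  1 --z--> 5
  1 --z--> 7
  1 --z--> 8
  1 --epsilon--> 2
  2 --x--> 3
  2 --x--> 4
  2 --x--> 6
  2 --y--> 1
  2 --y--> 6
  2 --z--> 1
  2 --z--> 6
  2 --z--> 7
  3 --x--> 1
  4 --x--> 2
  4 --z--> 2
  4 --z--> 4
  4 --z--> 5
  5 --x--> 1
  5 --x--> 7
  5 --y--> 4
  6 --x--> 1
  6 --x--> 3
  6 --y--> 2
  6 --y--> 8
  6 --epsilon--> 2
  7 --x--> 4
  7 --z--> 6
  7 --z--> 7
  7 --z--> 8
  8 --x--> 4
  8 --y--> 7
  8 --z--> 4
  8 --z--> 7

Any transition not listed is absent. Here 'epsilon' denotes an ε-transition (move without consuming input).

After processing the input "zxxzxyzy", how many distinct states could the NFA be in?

Start: ε-closure({1}) = {1, 2}.
Read 'z': 1→{5, 7, 8}, 2→{1, 6, 7}; union {1, 5, 6, 7, 8}; ε-closure = {1, 2, 5, 6, 7, 8}.
Read 'x': 1→{2}, 2→{3, 4, 6}, 5→{1, 7}, 6→{1, 3}, 7→{4}, 8→{4}; now {1, 2, 3, 4, 6, 7}.
Read 'x': 1→{2}, 2→{3, 4, 6}, 3→{1}, 4→{2}, 6→{1, 3}, 7→{4}; now {1, 2, 3, 4, 6}.
Read 'z': 1→{5, 7, 8}, 2→{1, 6, 7}, 3→∅, 4→{2, 4, 5}, 6→∅; now {1, 2, 4, 5, 6, 7, 8}.
Read 'x': 1→{2}, 2→{3, 4, 6}, 4→{2}, 5→{1, 7}, 6→{1, 3}, 7→{4}, 8→{4}; now {1, 2, 3, 4, 6, 7}.
Read 'y': 1→∅, 2→{1, 6}, 3→∅, 4→∅, 6→{2, 8}, 7→∅; now {1, 2, 6, 8}.
Read 'z': 1→{5, 7, 8}, 2→{1, 6, 7}, 6→∅, 8→{4, 7}; union {1, 4, 5, 6, 7, 8}; ε-closure = {1, 2, 4, 5, 6, 7, 8}.
Read 'y': 1→∅, 2→{1, 6}, 4→∅, 5→{4}, 6→{2, 8}, 7→∅, 8→{7}; now {1, 2, 4, 6, 7, 8}.
That set has 6 states.

6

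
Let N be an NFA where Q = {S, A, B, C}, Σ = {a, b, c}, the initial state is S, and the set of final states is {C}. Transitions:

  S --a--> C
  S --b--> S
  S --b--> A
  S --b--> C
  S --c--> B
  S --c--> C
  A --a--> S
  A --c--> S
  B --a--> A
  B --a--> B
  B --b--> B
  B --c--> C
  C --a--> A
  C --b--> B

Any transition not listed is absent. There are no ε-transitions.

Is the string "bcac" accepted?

Start in {S}.
Read 'b': {S} → {S, A, C}.
Read 'c': {S, A, C} → {S, B, C}.
Read 'a': {S, B, C} → {A, B, C}.
Read 'c': {A, B, C} → {S, C}.
The final set {S, C} contains the accepting state C.

Yes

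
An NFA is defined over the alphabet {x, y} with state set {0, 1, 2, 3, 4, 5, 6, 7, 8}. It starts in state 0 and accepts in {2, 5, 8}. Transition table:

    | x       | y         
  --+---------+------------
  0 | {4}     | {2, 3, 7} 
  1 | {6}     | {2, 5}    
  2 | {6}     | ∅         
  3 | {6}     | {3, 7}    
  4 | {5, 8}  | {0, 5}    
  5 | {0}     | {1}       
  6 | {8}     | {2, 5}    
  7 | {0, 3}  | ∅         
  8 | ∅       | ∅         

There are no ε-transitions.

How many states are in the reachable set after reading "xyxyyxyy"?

Start in {0}.
Read 'x': {0} → {4}.
Read 'y': {4} → {0, 5}.
Read 'x': {0, 5} → {0, 4}.
Read 'y': {0, 4} → {0, 2, 3, 5, 7}.
Read 'y': {0, 2, 3, 5, 7} → {1, 2, 3, 7}.
Read 'x': {1, 2, 3, 7} → {0, 3, 6}.
Read 'y': {0, 3, 6} → {2, 3, 5, 7}.
Read 'y': {2, 3, 5, 7} → {1, 3, 7}.
That set has 3 states.

3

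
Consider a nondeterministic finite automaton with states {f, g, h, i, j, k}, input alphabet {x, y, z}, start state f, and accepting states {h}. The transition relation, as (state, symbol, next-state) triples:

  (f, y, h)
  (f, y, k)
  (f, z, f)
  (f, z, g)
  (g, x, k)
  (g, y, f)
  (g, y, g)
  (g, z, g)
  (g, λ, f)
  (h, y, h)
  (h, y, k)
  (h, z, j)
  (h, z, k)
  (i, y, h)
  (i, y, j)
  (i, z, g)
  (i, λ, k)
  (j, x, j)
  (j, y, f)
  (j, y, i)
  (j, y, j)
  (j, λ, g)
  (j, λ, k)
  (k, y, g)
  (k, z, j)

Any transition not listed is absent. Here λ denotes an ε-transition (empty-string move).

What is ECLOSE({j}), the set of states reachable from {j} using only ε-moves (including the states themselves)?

{f, g, j, k}

Begin with {j}.
ε-move j → g; add g.
ε-move j → k; add k.
ε-move g → f; add f.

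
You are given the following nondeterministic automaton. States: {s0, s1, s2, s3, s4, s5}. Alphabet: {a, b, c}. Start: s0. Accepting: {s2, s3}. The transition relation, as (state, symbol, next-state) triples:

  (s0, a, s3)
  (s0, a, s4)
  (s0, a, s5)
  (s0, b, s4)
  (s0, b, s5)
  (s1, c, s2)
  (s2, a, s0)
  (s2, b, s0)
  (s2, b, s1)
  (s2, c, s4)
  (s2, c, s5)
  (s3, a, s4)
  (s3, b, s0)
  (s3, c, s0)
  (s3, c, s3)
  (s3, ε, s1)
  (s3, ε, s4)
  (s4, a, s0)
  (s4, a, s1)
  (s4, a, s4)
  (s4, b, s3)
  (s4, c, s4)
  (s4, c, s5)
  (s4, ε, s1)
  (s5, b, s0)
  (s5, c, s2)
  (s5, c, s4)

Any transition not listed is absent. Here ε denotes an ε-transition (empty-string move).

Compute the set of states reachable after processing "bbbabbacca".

Start in {s0}.
Read 'b': {s0} → {s1, s4, s5}.
Read 'b': {s1, s4, s5} → {s0, s1, s3, s4}.
Read 'b': {s0, s1, s3, s4} → {s0, s1, s3, s4, s5}.
Read 'a': {s0, s1, s3, s4, s5} → {s0, s1, s3, s4, s5}.
Read 'b': {s0, s1, s3, s4, s5} → {s0, s1, s3, s4, s5}.
Read 'b': {s0, s1, s3, s4, s5} → {s0, s1, s3, s4, s5}.
Read 'a': {s0, s1, s3, s4, s5} → {s0, s1, s3, s4, s5}.
Read 'c': {s0, s1, s3, s4, s5} → {s0, s1, s2, s3, s4, s5}.
Read 'c': {s0, s1, s2, s3, s4, s5} → {s0, s1, s2, s3, s4, s5}.
Read 'a': {s0, s1, s2, s3, s4, s5} → {s0, s1, s3, s4, s5}.

{s0, s1, s3, s4, s5}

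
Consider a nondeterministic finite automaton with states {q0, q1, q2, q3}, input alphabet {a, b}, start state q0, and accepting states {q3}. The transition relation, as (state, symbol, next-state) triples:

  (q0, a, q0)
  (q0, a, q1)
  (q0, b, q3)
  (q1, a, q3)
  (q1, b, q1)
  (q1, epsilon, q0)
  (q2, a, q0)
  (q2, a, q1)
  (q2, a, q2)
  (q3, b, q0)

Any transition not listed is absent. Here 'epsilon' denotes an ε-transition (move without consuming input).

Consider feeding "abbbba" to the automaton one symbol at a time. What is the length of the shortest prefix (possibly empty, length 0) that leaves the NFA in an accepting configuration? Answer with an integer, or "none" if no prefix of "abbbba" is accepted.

Start in {q0}.
Read 'a': q0→{q0, q1}; now {q0, q1}.
Read 'b': q0→{q3}, q1→{q1}; union {q1, q3}; ε-closure = {q0, q1, q3}.
None of the earlier sets intersect F, but {q0, q1, q3} does.

2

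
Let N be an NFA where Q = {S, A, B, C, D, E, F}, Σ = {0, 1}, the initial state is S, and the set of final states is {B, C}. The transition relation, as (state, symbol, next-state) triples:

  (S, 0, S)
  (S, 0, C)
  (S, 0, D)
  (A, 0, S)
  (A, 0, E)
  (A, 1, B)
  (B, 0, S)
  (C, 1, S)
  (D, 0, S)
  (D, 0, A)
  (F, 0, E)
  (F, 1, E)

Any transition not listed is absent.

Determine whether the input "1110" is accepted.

Start in {S}.
Read '1': S→∅; now ∅.
The set is empty and remains empty for the remaining 3 symbols.
The final set ∅ contains no accepting state.

No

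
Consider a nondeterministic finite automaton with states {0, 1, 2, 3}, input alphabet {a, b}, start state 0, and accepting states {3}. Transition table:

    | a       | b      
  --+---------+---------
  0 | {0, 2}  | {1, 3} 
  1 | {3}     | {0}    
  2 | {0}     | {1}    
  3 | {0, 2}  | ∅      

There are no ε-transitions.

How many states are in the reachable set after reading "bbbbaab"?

Start in {0}.
Read 'b': {0} → {1, 3}.
Read 'b': {1, 3} → {0}.
Read 'b': {0} → {1, 3}.
Read 'b': {1, 3} → {0}.
Read 'a': {0} → {0, 2}.
Read 'a': {0, 2} → {0, 2}.
Read 'b': {0, 2} → {1, 3}.
That set has 2 states.

2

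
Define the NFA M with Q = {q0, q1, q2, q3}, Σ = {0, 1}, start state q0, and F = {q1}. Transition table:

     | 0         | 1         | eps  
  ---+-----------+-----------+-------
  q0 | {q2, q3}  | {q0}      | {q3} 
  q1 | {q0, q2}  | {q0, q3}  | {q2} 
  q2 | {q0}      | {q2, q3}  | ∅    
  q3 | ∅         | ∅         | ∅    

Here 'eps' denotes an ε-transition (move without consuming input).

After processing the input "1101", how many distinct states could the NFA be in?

Start: ε-closure({q0}) = {q0, q3}.
Read '1': {q0, q3} → {q0, q3}.
Read '1': {q0, q3} → {q0, q3}.
Read '0': {q0, q3} → {q2, q3}.
Read '1': {q2, q3} → {q2, q3}.
That set has 2 states.

2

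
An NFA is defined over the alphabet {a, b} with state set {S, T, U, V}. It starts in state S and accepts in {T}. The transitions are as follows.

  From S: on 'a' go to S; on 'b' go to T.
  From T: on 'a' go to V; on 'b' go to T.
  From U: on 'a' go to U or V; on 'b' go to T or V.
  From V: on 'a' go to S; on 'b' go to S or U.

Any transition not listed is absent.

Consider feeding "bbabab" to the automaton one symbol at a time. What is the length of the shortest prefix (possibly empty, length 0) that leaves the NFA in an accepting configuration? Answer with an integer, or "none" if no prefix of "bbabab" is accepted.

1

Start in {S}.
Read 'b': {S} → {T}.
None of the earlier sets intersect F, but {T} does.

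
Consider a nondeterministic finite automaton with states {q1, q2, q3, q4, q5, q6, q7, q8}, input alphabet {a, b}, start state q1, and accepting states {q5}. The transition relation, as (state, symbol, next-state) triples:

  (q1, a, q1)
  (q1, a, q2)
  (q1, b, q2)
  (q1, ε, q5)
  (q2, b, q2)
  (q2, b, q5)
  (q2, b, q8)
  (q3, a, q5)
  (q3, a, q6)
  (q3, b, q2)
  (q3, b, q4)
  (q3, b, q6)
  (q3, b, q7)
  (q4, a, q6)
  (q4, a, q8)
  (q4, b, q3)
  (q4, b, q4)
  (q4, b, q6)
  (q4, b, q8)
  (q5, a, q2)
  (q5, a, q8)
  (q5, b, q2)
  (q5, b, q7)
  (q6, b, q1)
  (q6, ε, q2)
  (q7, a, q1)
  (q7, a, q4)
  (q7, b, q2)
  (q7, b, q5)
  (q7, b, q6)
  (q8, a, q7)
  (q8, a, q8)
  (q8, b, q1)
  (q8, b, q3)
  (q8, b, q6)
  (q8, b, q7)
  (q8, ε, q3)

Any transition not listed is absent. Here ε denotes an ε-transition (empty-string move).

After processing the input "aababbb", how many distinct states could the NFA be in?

8

Start: ε-closure({q1}) = {q1, q5}.
Read 'a': q1→{q1, q2}, q5→{q2, q8}; union {q1, q2, q8}; ε-closure = {q1, q2, q3, q5, q8}.
Read 'a': q1→{q1, q2}, q2→∅, q3→{q5, q6}, q5→{q2, q8}, q8→{q7, q8}; union {q1, q2, q5, q6, q7, q8}; ε-closure = {q1, q2, q3, q5, q6, q7, q8}.
Read 'b': q1→{q2}, q2→{q2, q5, q8}, q3→{q2, q4, q6, q7}, q5→{q2, q7}, q6→{q1}, q7→{q2, q5, q6}, q8→{q1, q3, q6, q7}; now {q1, q2, q3, q4, q5, q6, q7, q8}.
Read 'a': q1→{q1, q2}, q2→∅, q3→{q5, q6}, q4→{q6, q8}, q5→{q2, q8}, q6→∅, q7→{q1, q4}, q8→{q7, q8}; union {q1, q2, q4, q5, q6, q7, q8}; ε-closure = {q1, q2, q3, q4, q5, q6, q7, q8}.
Read 'b': q1→{q2}, q2→{q2, q5, q8}, q3→{q2, q4, q6, q7}, q4→{q3, q4, q6, q8}, q5→{q2, q7}, q6→{q1}, q7→{q2, q5, q6}, q8→{q1, q3, q6, q7}; now {q1, q2, q3, q4, q5, q6, q7, q8}.
Read 'b': q1→{q2}, q2→{q2, q5, q8}, q3→{q2, q4, q6, q7}, q4→{q3, q4, q6, q8}, q5→{q2, q7}, q6→{q1}, q7→{q2, q5, q6}, q8→{q1, q3, q6, q7}; now {q1, q2, q3, q4, q5, q6, q7, q8}.
Read 'b': q1→{q2}, q2→{q2, q5, q8}, q3→{q2, q4, q6, q7}, q4→{q3, q4, q6, q8}, q5→{q2, q7}, q6→{q1}, q7→{q2, q5, q6}, q8→{q1, q3, q6, q7}; now {q1, q2, q3, q4, q5, q6, q7, q8}.
That set has 8 states.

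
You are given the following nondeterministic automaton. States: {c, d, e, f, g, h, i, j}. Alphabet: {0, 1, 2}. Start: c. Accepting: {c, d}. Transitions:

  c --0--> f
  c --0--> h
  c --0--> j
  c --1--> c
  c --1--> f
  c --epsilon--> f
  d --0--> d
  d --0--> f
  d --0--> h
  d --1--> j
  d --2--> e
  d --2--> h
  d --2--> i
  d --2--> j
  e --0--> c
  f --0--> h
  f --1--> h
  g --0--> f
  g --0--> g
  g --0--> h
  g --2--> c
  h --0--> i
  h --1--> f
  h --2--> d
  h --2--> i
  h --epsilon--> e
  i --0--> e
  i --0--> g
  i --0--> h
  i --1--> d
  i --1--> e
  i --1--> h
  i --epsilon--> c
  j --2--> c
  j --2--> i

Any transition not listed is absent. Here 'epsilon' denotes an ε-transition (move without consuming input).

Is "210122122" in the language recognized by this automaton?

No

Start: ε-closure({c}) = {c, f}.
Read '2': c→∅, f→∅; now ∅.
The set is empty and remains empty for the remaining 8 symbols.
The final set ∅ contains no accepting state.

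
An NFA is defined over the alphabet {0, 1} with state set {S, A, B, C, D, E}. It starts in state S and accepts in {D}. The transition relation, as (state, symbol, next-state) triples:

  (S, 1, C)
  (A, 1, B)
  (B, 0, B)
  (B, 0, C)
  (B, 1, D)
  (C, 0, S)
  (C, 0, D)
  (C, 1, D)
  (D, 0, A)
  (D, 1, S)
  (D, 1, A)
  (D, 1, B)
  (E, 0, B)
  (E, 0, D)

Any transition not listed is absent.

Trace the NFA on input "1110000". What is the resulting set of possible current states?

{S, A, B, C, D}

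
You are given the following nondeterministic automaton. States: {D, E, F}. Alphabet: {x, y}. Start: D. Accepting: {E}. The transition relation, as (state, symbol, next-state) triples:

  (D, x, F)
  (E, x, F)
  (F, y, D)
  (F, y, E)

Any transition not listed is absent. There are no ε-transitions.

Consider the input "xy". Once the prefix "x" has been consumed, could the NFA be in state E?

Start in {D}.
Read 'x': D→{F}; now {F}.
State E is not in {F}.

No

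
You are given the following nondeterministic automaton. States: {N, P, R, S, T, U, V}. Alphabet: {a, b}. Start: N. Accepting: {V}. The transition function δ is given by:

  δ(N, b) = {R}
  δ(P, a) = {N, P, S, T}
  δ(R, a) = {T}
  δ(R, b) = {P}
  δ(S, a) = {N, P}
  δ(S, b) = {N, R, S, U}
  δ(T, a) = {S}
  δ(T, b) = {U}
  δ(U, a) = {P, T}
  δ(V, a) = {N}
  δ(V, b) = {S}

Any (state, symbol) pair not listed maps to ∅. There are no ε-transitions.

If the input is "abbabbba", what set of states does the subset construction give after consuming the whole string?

Start in {N}.
Read 'a': N→∅; now ∅.
The set is empty and remains empty for the remaining 7 symbols.

∅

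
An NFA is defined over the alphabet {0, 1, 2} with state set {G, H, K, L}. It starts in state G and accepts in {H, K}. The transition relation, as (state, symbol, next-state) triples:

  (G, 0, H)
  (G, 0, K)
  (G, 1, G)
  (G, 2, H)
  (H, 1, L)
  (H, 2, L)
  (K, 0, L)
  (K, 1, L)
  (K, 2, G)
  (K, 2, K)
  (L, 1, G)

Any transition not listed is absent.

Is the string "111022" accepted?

Start in {G}.
Read '1': G→{G}; now {G}.
Read '1': G→{G}; now {G}.
Read '1': G→{G}; now {G}.
Read '0': G→{H, K}; now {H, K}.
Read '2': H→{L}, K→{G, K}; now {G, K, L}.
Read '2': G→{H}, K→{G, K}, L→∅; now {G, H, K}.
The final set {G, H, K} contains the accepting states H, K.

Yes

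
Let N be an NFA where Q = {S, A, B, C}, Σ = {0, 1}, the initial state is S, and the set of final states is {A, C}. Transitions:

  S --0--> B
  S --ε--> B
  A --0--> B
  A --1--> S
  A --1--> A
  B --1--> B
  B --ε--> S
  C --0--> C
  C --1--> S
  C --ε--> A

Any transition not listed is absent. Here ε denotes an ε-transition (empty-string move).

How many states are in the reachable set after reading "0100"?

2

Start: ε-closure({S}) = {S, B}.
Read '0': S→{B}, B→∅; union {B}; ε-closure = {S, B}.
Read '1': S→∅, B→{B}; union {B}; ε-closure = {S, B}.
Read '0': S→{B}, B→∅; union {B}; ε-closure = {S, B}.
Read '0': S→{B}, B→∅; union {B}; ε-closure = {S, B}.
That set has 2 states.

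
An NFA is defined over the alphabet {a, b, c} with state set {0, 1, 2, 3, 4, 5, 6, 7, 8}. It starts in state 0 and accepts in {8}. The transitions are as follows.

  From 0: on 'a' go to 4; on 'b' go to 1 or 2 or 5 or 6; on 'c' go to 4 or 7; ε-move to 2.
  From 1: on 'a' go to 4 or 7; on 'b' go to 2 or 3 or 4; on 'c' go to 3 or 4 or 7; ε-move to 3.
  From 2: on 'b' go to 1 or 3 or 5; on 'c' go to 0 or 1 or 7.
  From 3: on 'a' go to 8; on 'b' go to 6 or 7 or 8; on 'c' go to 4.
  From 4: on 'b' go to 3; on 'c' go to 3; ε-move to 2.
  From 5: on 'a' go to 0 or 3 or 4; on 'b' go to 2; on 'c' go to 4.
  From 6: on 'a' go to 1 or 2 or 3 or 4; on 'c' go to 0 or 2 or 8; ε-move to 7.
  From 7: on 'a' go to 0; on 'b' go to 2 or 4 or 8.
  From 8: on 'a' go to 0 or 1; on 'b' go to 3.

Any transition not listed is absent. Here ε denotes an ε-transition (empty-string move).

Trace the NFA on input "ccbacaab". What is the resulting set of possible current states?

{1, 2, 3, 4, 5, 6, 7, 8}

Start: ε-closure({0}) = {0, 2}.
Read 'c': 0→{4, 7}, 2→{0, 1, 7}; union {0, 1, 4, 7}; ε-closure = {0, 1, 2, 3, 4, 7}.
Read 'c': 0→{4, 7}, 1→{3, 4, 7}, 2→{0, 1, 7}, 3→{4}, 4→{3}, 7→∅; union {0, 1, 3, 4, 7}; ε-closure = {0, 1, 2, 3, 4, 7}.
Read 'b': 0→{1, 2, 5, 6}, 1→{2, 3, 4}, 2→{1, 3, 5}, 3→{6, 7, 8}, 4→{3}, 7→{2, 4, 8}; now {1, 2, 3, 4, 5, 6, 7, 8}.
Read 'a': 1→{4, 7}, 2→∅, 3→{8}, 4→∅, 5→{0, 3, 4}, 6→{1, 2, 3, 4}, 7→{0}, 8→{0, 1}; now {0, 1, 2, 3, 4, 7, 8}.
Read 'c': 0→{4, 7}, 1→{3, 4, 7}, 2→{0, 1, 7}, 3→{4}, 4→{3}, 7→∅, 8→∅; union {0, 1, 3, 4, 7}; ε-closure = {0, 1, 2, 3, 4, 7}.
Read 'a': 0→{4}, 1→{4, 7}, 2→∅, 3→{8}, 4→∅, 7→{0}; union {0, 4, 7, 8}; ε-closure = {0, 2, 4, 7, 8}.
Read 'a': 0→{4}, 2→∅, 4→∅, 7→{0}, 8→{0, 1}; union {0, 1, 4}; ε-closure = {0, 1, 2, 3, 4}.
Read 'b': 0→{1, 2, 5, 6}, 1→{2, 3, 4}, 2→{1, 3, 5}, 3→{6, 7, 8}, 4→{3}; now {1, 2, 3, 4, 5, 6, 7, 8}.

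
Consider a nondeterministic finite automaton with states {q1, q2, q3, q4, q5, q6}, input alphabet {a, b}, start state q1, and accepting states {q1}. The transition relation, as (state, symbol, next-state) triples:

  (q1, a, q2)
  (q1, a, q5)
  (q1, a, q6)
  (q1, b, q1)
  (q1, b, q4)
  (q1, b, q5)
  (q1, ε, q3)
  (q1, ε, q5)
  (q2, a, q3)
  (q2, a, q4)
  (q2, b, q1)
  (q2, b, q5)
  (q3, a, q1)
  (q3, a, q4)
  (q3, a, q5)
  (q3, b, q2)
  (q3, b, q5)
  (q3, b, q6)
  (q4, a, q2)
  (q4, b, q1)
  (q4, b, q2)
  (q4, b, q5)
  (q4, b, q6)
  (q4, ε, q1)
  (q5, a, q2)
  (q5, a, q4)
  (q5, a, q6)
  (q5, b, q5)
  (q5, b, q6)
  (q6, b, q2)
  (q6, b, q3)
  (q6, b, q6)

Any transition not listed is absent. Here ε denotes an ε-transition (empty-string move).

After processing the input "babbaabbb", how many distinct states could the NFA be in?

Start: ε-closure({q1}) = {q1, q3, q5}.
Read 'b': q1→{q1, q4, q5}, q3→{q2, q5, q6}, q5→{q5, q6}; union {q1, q2, q4, q5, q6}; ε-closure = {q1, q2, q3, q4, q5, q6}.
Read 'a': q1→{q2, q5, q6}, q2→{q3, q4}, q3→{q1, q4, q5}, q4→{q2}, q5→{q2, q4, q6}, q6→∅; now {q1, q2, q3, q4, q5, q6}.
Read 'b': q1→{q1, q4, q5}, q2→{q1, q5}, q3→{q2, q5, q6}, q4→{q1, q2, q5, q6}, q5→{q5, q6}, q6→{q2, q3, q6}; now {q1, q2, q3, q4, q5, q6}.
Read 'b': q1→{q1, q4, q5}, q2→{q1, q5}, q3→{q2, q5, q6}, q4→{q1, q2, q5, q6}, q5→{q5, q6}, q6→{q2, q3, q6}; now {q1, q2, q3, q4, q5, q6}.
Read 'a': q1→{q2, q5, q6}, q2→{q3, q4}, q3→{q1, q4, q5}, q4→{q2}, q5→{q2, q4, q6}, q6→∅; now {q1, q2, q3, q4, q5, q6}.
Read 'a': q1→{q2, q5, q6}, q2→{q3, q4}, q3→{q1, q4, q5}, q4→{q2}, q5→{q2, q4, q6}, q6→∅; now {q1, q2, q3, q4, q5, q6}.
Read 'b': q1→{q1, q4, q5}, q2→{q1, q5}, q3→{q2, q5, q6}, q4→{q1, q2, q5, q6}, q5→{q5, q6}, q6→{q2, q3, q6}; now {q1, q2, q3, q4, q5, q6}.
Read 'b': q1→{q1, q4, q5}, q2→{q1, q5}, q3→{q2, q5, q6}, q4→{q1, q2, q5, q6}, q5→{q5, q6}, q6→{q2, q3, q6}; now {q1, q2, q3, q4, q5, q6}.
Read 'b': q1→{q1, q4, q5}, q2→{q1, q5}, q3→{q2, q5, q6}, q4→{q1, q2, q5, q6}, q5→{q5, q6}, q6→{q2, q3, q6}; now {q1, q2, q3, q4, q5, q6}.
That set has 6 states.

6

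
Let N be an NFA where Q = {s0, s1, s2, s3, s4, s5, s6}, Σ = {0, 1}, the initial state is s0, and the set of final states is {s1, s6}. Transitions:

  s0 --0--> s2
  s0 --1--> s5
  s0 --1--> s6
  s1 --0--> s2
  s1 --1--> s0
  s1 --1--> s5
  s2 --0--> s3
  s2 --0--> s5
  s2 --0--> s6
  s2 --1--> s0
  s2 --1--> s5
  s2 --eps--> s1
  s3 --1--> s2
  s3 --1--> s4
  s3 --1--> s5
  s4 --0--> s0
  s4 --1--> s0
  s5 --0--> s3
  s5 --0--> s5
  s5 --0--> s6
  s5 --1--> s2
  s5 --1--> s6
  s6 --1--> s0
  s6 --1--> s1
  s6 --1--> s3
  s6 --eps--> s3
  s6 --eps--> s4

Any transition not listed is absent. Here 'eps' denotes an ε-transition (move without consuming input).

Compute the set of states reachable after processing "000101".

Start in {s0}.
Read '0': {s0} → {s1, s2}.
Read '0': {s1, s2} → {s1, s2, s3, s4, s5, s6}.
Read '0': {s1, s2, s3, s4, s5, s6} → {s0, s1, s2, s3, s4, s5, s6}.
Read '1': {s0, s1, s2, s3, s4, s5, s6} → {s0, s1, s2, s3, s4, s5, s6}.
Read '0': {s0, s1, s2, s3, s4, s5, s6} → {s0, s1, s2, s3, s4, s5, s6}.
Read '1': {s0, s1, s2, s3, s4, s5, s6} → {s0, s1, s2, s3, s4, s5, s6}.

{s0, s1, s2, s3, s4, s5, s6}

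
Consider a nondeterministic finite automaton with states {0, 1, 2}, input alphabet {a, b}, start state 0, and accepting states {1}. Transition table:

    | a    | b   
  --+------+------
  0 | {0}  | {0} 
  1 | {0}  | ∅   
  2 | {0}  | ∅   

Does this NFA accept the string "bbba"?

Start in {0}.
Read 'b': 0→{0}; now {0}.
Read 'b': 0→{0}; now {0}.
Read 'b': 0→{0}; now {0}.
Read 'a': 0→{0}; now {0}.
The final set {0} contains no accepting state.

No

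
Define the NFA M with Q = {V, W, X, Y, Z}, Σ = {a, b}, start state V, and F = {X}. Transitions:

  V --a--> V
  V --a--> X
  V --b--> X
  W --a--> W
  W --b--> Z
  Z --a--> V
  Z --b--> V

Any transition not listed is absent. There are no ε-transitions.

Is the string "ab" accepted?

Start in {V}.
Read 'a': {V} → {V, X}.
Read 'b': {V, X} → {X}.
The final set {X} contains the accepting state X.

Yes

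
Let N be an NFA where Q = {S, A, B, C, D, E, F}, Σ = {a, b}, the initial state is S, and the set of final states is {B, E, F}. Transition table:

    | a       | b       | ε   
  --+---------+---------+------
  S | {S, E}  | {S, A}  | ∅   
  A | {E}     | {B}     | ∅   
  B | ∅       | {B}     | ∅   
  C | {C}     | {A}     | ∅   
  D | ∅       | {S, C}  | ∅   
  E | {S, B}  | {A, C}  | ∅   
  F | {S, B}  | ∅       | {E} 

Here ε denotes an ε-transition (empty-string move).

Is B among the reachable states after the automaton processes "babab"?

Start in {S}.
Read 'b': {S} → {S, A}.
Read 'a': {S, A} → {S, E}.
Read 'b': {S, E} → {S, A, C}.
Read 'a': {S, A, C} → {S, C, E}.
Read 'b': {S, C, E} → {S, A, C}.
State B is not in {S, A, C}.

No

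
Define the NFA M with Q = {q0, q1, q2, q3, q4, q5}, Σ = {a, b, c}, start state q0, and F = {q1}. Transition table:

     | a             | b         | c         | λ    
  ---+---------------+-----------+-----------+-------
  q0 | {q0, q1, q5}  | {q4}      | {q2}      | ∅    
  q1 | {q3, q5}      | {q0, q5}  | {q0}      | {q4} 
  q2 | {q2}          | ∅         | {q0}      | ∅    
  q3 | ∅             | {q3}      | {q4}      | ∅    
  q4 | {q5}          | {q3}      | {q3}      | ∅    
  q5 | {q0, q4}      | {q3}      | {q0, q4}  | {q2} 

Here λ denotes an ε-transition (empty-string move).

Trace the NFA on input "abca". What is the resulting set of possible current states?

{q0, q1, q2, q4, q5}

Start in {q0}.
Read 'a': q0→{q0, q1, q5}; union {q0, q1, q5}; ε-closure = {q0, q1, q2, q4, q5}.
Read 'b': q0→{q4}, q1→{q0, q5}, q2→∅, q4→{q3}, q5→{q3}; union {q0, q3, q4, q5}; ε-closure = {q0, q2, q3, q4, q5}.
Read 'c': q0→{q2}, q2→{q0}, q3→{q4}, q4→{q3}, q5→{q0, q4}; now {q0, q2, q3, q4}.
Read 'a': q0→{q0, q1, q5}, q2→{q2}, q3→∅, q4→{q5}; union {q0, q1, q2, q5}; ε-closure = {q0, q1, q2, q4, q5}.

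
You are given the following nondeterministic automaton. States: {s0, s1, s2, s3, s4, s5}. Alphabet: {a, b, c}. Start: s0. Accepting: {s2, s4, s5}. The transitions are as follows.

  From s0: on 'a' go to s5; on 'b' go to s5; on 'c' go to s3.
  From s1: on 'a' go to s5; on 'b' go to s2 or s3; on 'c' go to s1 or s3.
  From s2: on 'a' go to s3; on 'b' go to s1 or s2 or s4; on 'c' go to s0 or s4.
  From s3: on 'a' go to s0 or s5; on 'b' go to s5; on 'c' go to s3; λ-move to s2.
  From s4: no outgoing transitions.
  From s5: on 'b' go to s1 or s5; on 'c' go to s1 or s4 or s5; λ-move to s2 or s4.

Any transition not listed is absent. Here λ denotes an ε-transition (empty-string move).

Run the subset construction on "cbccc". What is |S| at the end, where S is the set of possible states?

6

Start in {s0}.
Read 'c': s0→{s3}; union {s3}; ε-closure = {s2, s3}.
Read 'b': s2→{s1, s2, s4}, s3→{s5}; now {s1, s2, s4, s5}.
Read 'c': s1→{s1, s3}, s2→{s0, s4}, s4→∅, s5→{s1, s4, s5}; union {s0, s1, s3, s4, s5}; ε-closure = {s0, s1, s2, s3, s4, s5}.
Read 'c': s0→{s3}, s1→{s1, s3}, s2→{s0, s4}, s3→{s3}, s4→∅, s5→{s1, s4, s5}; union {s0, s1, s3, s4, s5}; ε-closure = {s0, s1, s2, s3, s4, s5}.
Read 'c': s0→{s3}, s1→{s1, s3}, s2→{s0, s4}, s3→{s3}, s4→∅, s5→{s1, s4, s5}; union {s0, s1, s3, s4, s5}; ε-closure = {s0, s1, s2, s3, s4, s5}.
That set has 6 states.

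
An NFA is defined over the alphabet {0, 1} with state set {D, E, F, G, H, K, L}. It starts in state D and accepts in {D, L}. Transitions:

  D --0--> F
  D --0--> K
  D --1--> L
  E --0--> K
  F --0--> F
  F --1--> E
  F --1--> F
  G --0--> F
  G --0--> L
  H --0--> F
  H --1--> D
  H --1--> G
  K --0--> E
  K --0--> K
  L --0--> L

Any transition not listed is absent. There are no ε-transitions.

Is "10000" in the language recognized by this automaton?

Start in {D}.
Read '1': {D} → {L}.
Read '0': {L} → {L}.
Read '0': {L} → {L}.
Read '0': {L} → {L}.
Read '0': {L} → {L}.
The final set {L} contains the accepting state L.

Yes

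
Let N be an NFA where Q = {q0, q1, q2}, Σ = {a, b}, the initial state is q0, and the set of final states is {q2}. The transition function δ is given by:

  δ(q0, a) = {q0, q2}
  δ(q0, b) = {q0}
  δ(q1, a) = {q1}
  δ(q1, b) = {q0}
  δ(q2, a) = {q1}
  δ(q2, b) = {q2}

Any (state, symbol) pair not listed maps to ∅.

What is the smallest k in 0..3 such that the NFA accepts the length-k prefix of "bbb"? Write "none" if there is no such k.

none

Start in {q0}.
Read 'b': {q0} → {q0}.
Read 'b': {q0} → {q0}.
Read 'b': {q0} → {q0}.
No reachable set along the way intersects F.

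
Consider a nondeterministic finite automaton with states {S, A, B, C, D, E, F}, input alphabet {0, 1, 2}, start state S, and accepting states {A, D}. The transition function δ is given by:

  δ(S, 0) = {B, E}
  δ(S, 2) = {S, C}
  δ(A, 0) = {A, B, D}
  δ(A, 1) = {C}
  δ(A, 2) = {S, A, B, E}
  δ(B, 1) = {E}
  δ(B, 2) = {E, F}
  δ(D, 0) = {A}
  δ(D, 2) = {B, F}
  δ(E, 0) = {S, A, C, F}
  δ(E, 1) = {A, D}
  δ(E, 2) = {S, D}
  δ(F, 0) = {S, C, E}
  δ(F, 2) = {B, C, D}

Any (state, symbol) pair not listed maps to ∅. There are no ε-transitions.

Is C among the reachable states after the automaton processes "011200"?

Yes

Start in {S}.
Read '0': S→{B, E}; now {B, E}.
Read '1': B→{E}, E→{A, D}; now {A, D, E}.
Read '1': A→{C}, D→∅, E→{A, D}; now {A, C, D}.
Read '2': A→{S, A, B, E}, C→∅, D→{B, F}; now {S, A, B, E, F}.
Read '0': S→{B, E}, A→{A, B, D}, B→∅, E→{S, A, C, F}, F→{S, C, E}; now {S, A, B, C, D, E, F}.
Read '0': S→{B, E}, A→{A, B, D}, B→∅, C→∅, D→{A}, E→{S, A, C, F}, F→{S, C, E}; now {S, A, B, C, D, E, F}.
State C is in {S, A, B, C, D, E, F}.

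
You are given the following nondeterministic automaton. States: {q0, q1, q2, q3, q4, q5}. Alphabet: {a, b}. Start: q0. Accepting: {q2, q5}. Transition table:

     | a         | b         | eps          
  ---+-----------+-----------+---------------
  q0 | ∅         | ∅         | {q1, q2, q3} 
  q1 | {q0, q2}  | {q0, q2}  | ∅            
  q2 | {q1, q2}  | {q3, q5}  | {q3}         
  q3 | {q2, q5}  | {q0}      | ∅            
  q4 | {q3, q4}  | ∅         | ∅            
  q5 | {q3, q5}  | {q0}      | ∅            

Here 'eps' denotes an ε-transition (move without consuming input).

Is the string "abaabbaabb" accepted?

Start: ε-closure({q0}) = {q0, q1, q2, q3}.
Read 'a': q0→∅, q1→{q0, q2}, q2→{q1, q2}, q3→{q2, q5}; union {q0, q1, q2, q5}; ε-closure = {q0, q1, q2, q3, q5}.
Read 'b': q0→∅, q1→{q0, q2}, q2→{q3, q5}, q3→{q0}, q5→{q0}; union {q0, q2, q3, q5}; ε-closure = {q0, q1, q2, q3, q5}.
Read 'a': q0→∅, q1→{q0, q2}, q2→{q1, q2}, q3→{q2, q5}, q5→{q3, q5}; now {q0, q1, q2, q3, q5}.
Read 'a': q0→∅, q1→{q0, q2}, q2→{q1, q2}, q3→{q2, q5}, q5→{q3, q5}; now {q0, q1, q2, q3, q5}.
Read 'b': q0→∅, q1→{q0, q2}, q2→{q3, q5}, q3→{q0}, q5→{q0}; union {q0, q2, q3, q5}; ε-closure = {q0, q1, q2, q3, q5}.
Read 'b': q0→∅, q1→{q0, q2}, q2→{q3, q5}, q3→{q0}, q5→{q0}; union {q0, q2, q3, q5}; ε-closure = {q0, q1, q2, q3, q5}.
Read 'a': q0→∅, q1→{q0, q2}, q2→{q1, q2}, q3→{q2, q5}, q5→{q3, q5}; now {q0, q1, q2, q3, q5}.
Read 'a': q0→∅, q1→{q0, q2}, q2→{q1, q2}, q3→{q2, q5}, q5→{q3, q5}; now {q0, q1, q2, q3, q5}.
Read 'b': q0→∅, q1→{q0, q2}, q2→{q3, q5}, q3→{q0}, q5→{q0}; union {q0, q2, q3, q5}; ε-closure = {q0, q1, q2, q3, q5}.
Read 'b': q0→∅, q1→{q0, q2}, q2→{q3, q5}, q3→{q0}, q5→{q0}; union {q0, q2, q3, q5}; ε-closure = {q0, q1, q2, q3, q5}.
The final set {q0, q1, q2, q3, q5} contains the accepting states q2, q5.

Yes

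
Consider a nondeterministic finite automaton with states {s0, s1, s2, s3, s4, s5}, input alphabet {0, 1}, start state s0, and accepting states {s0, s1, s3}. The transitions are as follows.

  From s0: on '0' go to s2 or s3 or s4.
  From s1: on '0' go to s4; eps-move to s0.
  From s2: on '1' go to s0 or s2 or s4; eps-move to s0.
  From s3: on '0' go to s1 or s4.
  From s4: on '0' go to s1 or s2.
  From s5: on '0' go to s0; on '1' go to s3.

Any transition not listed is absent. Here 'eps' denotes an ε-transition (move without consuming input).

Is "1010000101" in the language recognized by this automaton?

Start in {s0}.
Read '1': {s0} → ∅.
The set is empty and remains empty for the remaining 9 symbols.
The final set ∅ contains no accepting state.

No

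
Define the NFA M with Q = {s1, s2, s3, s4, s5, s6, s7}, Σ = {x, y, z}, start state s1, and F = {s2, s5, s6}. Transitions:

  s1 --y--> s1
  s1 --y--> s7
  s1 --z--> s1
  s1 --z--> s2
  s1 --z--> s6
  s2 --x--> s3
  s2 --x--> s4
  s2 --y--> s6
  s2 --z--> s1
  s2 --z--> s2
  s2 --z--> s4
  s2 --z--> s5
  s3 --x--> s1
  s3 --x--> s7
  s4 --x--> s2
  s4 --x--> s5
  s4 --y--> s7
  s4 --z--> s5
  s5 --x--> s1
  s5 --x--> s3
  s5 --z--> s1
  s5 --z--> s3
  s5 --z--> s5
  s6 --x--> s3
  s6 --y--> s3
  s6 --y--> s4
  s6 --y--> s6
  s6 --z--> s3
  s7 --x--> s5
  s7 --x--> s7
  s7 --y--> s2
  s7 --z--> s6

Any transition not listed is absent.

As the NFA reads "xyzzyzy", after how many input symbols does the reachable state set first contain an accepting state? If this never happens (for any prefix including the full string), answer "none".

none

Start in {s1}.
Read 'x': {s1} → ∅.
The set is empty and remains empty for the remaining 6 symbols.
No reachable set along the way intersects F.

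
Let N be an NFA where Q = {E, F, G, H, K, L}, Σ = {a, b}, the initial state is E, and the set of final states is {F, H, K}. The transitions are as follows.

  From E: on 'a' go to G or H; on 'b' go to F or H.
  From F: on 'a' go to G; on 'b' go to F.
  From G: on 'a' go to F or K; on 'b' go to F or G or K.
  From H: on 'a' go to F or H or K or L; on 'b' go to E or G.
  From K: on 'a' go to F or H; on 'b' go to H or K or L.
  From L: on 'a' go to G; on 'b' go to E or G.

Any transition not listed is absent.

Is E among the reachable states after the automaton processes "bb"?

Yes

Start in {E}.
Read 'b': {E} → {F, H}.
Read 'b': {F, H} → {E, F, G}.
State E is in {E, F, G}.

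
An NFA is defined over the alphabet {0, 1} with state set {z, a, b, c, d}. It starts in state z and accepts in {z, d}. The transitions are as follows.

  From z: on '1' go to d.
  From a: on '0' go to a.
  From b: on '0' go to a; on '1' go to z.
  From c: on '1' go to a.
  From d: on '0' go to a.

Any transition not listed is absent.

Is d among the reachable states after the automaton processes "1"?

Yes

Start in {z}.
Read '1': z→{d}; now {d}.
State d is in {d}.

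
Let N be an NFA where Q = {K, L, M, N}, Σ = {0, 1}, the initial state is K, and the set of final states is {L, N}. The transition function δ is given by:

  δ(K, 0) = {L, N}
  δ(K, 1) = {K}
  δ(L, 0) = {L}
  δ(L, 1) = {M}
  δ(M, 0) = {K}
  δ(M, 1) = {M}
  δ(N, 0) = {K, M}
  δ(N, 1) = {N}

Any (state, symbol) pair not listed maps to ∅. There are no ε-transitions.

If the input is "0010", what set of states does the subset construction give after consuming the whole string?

{K, L, N}

Start in {K}.
Read '0': K→{L, N}; now {L, N}.
Read '0': L→{L}, N→{K, M}; now {K, L, M}.
Read '1': K→{K}, L→{M}, M→{M}; now {K, M}.
Read '0': K→{L, N}, M→{K}; now {K, L, N}.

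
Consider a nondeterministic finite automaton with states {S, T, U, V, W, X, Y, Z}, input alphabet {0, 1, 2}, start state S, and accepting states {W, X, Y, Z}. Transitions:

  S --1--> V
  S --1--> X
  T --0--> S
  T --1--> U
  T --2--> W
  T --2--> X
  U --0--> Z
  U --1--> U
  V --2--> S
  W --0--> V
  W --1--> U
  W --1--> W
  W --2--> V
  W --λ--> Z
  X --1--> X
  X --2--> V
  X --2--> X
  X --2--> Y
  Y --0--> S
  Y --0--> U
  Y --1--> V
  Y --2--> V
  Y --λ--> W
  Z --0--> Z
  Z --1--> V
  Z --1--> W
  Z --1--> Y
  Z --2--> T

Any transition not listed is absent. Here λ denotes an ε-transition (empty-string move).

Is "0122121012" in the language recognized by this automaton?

No

Start in {S}.
Read '0': S→∅; now ∅.
The set is empty and remains empty for the remaining 9 symbols.
The final set ∅ contains no accepting state.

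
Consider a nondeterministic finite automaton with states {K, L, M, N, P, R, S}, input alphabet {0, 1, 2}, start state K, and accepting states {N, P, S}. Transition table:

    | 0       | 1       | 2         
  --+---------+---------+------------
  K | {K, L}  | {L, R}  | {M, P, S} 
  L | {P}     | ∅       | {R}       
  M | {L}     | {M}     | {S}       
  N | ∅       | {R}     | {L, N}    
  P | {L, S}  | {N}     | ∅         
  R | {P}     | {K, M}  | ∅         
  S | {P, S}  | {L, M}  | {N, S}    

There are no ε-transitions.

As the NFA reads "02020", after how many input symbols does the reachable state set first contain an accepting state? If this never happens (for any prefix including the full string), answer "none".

2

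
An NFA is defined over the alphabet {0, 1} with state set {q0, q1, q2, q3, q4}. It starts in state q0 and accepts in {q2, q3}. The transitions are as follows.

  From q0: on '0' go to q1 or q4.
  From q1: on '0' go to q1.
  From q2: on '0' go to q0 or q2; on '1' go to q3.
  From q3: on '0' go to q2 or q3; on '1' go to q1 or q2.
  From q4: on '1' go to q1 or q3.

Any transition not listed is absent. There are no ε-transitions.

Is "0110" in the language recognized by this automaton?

Start in {q0}.
Read '0': q0→{q1, q4}; now {q1, q4}.
Read '1': q1→∅, q4→{q1, q3}; now {q1, q3}.
Read '1': q1→∅, q3→{q1, q2}; now {q1, q2}.
Read '0': q1→{q1}, q2→{q0, q2}; now {q0, q1, q2}.
The final set {q0, q1, q2} contains the accepting state q2.

Yes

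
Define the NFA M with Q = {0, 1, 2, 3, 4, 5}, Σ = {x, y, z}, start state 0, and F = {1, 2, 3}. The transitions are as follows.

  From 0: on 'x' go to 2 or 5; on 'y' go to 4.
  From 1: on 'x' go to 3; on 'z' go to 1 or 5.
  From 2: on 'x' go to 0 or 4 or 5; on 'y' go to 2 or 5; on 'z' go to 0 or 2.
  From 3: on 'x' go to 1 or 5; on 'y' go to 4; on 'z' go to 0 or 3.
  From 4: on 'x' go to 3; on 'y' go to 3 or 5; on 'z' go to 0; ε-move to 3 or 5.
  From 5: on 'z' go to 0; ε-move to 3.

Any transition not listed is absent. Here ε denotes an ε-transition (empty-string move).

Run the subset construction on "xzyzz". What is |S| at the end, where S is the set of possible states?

3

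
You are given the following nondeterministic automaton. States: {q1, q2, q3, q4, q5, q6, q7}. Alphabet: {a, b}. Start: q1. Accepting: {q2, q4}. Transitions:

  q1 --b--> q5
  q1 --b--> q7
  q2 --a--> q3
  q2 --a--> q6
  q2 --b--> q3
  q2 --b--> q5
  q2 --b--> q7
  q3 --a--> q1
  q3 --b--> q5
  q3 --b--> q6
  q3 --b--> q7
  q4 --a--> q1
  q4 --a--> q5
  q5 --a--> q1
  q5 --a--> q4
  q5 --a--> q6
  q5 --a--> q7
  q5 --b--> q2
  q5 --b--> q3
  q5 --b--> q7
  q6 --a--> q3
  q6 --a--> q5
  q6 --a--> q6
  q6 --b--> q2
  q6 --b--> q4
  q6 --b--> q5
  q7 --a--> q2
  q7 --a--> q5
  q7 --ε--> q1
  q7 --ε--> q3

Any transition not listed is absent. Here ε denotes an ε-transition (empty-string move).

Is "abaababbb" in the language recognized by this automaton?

Start in {q1}.
Read 'a': q1→∅; now ∅.
The set is empty and remains empty for the remaining 8 symbols.
The final set ∅ contains no accepting state.

No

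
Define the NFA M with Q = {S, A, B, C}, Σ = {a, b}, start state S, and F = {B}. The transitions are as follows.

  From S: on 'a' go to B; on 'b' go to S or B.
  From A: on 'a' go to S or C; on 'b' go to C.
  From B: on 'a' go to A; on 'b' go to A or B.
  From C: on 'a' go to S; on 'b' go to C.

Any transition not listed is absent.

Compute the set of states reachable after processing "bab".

Start in {S}.
Read 'b': S→{S, B}; now {S, B}.
Read 'a': S→{B}, B→{A}; now {A, B}.
Read 'b': A→{C}, B→{A, B}; now {A, B, C}.

{A, B, C}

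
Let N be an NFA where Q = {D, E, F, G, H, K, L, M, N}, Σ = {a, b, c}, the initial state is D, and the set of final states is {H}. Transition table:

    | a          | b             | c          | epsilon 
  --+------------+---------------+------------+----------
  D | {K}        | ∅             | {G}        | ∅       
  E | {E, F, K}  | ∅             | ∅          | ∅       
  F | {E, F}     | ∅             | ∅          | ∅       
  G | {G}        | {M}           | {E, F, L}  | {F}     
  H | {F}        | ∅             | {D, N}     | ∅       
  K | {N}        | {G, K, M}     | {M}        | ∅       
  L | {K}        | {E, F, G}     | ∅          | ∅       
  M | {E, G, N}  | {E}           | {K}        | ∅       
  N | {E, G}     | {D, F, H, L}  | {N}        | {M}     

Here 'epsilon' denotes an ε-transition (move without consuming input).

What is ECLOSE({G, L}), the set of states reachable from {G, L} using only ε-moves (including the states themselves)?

{F, G, L}

Begin with {G, L}.
ε-move G → F; add F.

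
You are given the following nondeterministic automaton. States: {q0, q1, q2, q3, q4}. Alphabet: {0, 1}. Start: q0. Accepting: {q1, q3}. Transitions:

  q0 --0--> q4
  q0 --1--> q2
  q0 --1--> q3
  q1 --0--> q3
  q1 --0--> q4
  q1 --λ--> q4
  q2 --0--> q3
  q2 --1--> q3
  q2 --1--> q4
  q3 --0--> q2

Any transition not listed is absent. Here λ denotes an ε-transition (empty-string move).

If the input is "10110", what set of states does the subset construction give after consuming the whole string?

∅

Start in {q0}.
Read '1': {q0} → {q2, q3}.
Read '0': {q2, q3} → {q2, q3}.
Read '1': {q2, q3} → {q3, q4}.
Read '1': {q3, q4} → ∅.
The set is empty and remains empty for the remaining 1 symbol.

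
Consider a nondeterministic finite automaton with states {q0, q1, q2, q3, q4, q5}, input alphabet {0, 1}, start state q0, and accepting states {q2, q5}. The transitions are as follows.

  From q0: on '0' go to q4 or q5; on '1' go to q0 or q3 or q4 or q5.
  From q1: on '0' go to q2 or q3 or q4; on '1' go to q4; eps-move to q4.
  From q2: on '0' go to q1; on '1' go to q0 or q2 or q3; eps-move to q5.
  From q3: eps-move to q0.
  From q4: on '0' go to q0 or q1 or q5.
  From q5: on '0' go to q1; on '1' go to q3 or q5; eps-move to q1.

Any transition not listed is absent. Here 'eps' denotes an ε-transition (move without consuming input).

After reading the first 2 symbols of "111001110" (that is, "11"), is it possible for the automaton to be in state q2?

No

Start in {q0}.
Read '1': {q0} → {q0, q1, q3, q4, q5}.
Read '1': {q0, q1, q3, q4, q5} → {q0, q1, q3, q4, q5}.
State q2 is not in {q0, q1, q3, q4, q5}.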